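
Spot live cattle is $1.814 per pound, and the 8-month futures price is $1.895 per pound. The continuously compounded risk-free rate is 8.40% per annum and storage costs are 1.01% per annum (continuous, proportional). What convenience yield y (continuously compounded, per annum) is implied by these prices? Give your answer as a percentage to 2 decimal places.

2.86%

F = S·e^((r+u−y)T) ⇒ (r+u−y) = ln(F/S)/T
ln(1.895/1.814) = 0.043684; /T ⇒ 0.065526
y = r + u − ln(F/S)/T = 0.0840 + 0.0101 − 0.065526 = 0.028574
y = 2.86%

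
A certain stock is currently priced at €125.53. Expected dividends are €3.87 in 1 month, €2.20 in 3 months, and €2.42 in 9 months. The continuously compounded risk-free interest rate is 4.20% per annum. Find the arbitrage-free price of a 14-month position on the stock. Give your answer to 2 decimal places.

PV(dividends) I = 3.87·e^(−0.0420·1/12) + 2.20·e^(−0.0420·3/12) + 2.42·e^(−0.0420·9/12)
I = 3.8565 + 2.1770 + 2.3450 = 8.3785
F = (S − I)·e^(rT) = (125.53 − 8.3785) · e^(0.0420·14/12)
= 117.1515 · e^0.049000 = 117.1515 × 1.050220 = €123.03

€123.03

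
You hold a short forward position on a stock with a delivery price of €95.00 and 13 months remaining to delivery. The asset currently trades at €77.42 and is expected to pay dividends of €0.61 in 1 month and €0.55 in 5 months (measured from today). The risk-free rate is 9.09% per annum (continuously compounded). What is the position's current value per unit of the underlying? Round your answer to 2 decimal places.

€9.81

PV(remaining dividends) I = 0.61·e^(−0.0909·1/12) + 0.55·e^(−0.0909·5/12) = 1.1350
Current forward F = (S − I)·e^(rT) = (77.42 − 1.1350)·e^(0.0909·13/12) = 76.2850 × 1.103487 = 84.1795
Value (long) = (F − K)·e^(−rT) = (84.1795 − 95.00) × 0.906218 = -9.8057
Short position value = −(long value) = €9.81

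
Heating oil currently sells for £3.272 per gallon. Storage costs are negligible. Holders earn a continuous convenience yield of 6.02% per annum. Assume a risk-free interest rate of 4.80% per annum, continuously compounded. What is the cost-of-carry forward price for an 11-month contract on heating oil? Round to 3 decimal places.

£3.236 per gallon

Net carry = r + u − y = 0.0480 + 0.0000 − 0.0602 = -0.0122
F = S·e^((r+u−y)T) = 3.272 · e^(-0.0122 × 11/12) = 3.272 · e^-0.011183
= 3.272 × 0.988879 = £3.236 per gallon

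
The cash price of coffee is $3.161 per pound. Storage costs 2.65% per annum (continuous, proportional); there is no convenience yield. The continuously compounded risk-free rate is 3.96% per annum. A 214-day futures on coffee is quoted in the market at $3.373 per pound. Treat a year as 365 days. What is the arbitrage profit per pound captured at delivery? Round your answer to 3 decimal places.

Fair futures: F* = S·e^(carry·T), with carry = (r + u) = 0.0396 + 0.0265 = 0.0661
F* = 3.161 · e^(0.0661 × 214/365) = 3.161 · e^0.038755 = 3.161 × 1.039516 = $3.2859
Market $3.373 > fair $3.2859: forward overpriced → cash-and-carry (buy spot, short the forward).
At maturity, profit = |F_mkt − F*| = |3.373 − 3.2859| = $0.087 per pound

$0.087 per pound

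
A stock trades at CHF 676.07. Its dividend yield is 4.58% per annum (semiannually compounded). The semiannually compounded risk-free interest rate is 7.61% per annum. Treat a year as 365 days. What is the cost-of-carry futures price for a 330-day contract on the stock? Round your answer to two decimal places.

F = S · (1+r/2)^(2T) / (1+q/2)^(2T)
= 676.07 × 1.069858 / 1.041791 = 676.07 × 1.026941
F = CHF 694.28

CHF 694.28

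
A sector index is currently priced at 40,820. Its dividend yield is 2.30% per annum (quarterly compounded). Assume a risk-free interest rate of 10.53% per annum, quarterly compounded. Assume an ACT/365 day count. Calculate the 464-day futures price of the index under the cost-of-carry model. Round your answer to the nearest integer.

45,247

F = S · (1+r/4)^(4T) / (1+q/4)^(4T)
= 40820 × 1.141256 / 1.029584 = 40820 × 1.108463
F = 45,247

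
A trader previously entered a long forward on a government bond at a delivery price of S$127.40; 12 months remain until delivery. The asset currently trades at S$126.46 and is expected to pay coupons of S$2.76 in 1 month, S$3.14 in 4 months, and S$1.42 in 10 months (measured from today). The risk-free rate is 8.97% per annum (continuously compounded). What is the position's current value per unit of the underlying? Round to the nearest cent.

PV(remaining coupons) I = 2.76·e^(−0.0897·1/12) + 3.14·e^(−0.0897·4/12) + 1.42·e^(−0.0897·10/12) = 7.1047
Current forward F = (S − I)·e^(rT) = (126.46 − 7.1047)·e^(0.0897·12/12) = 119.3553 × 1.093846 = 130.5563
Value (long) = (F − K)·e^(−rT) = (130.5563 − 127.40) × 0.914205 = 2.8855
Value = S$2.89

S$2.89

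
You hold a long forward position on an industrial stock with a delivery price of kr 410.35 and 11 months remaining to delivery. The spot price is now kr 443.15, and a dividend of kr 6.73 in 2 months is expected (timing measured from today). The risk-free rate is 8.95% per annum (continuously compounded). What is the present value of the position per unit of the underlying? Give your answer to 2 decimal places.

kr 58.49

PV(remaining dividends) I = 6.73·e^(−0.0895·2/12) = 6.6304
Current forward F = (S − I)·e^(rT) = (443.15 − 6.6304)·e^(0.0895·11/12) = 436.5196 × 1.085501 = 473.8425
Value (long) = (F − K)·e^(−rT) = (473.8425 − 410.35) × 0.921234 = 58.4914
Value = kr 58.49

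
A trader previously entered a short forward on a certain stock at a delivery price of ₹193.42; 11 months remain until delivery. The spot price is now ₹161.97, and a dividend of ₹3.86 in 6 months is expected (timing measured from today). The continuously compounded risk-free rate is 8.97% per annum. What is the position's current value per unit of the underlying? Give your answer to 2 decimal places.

PV(remaining dividends) I = 3.86·e^(−0.0897·6/12) = 3.6907
Current forward F = (S − I)·e^(rT) = (161.97 − 3.6907)·e^(0.0897·11/12) = 158.2793 × 1.085700 = 171.8438
Value (long) = (F − K)·e^(−rT) = (171.8438 − 193.42) × 0.921065 = -19.8731
Short position value = −(long value) = ₹19.87

₹19.87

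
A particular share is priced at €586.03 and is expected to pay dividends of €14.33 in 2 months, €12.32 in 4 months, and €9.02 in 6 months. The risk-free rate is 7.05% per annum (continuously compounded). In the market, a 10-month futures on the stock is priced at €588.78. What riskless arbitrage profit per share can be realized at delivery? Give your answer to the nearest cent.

€4.31 per share

PV(dividends) I = 14.33·e^(−0.0705·2/12) + 12.32·e^(−0.0705·4/12) + 9.02·e^(−0.0705·6/12) = 34.9040
Fair futures F* = (S − I)·e^(rT) = (586.03 − 34.9040)·e^0.058750 = 551.1260 × 1.060510 = 584.4746
Market €588.78 > fair 584.4746: forward overpriced → cash-and-carry (borrow at r, buy the stock and collect the dividends, short the forward).
Profit at T = |F_mkt − F*| = |588.78 − 584.4746| = €4.31 per share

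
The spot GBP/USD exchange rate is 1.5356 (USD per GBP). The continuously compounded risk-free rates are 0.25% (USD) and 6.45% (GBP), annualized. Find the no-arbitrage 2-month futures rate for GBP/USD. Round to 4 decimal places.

F = S·e^((r_USD − r_GBP)T) = 1.5356 · e^((0.0025 − 0.0645) × 2/12)
= 1.5356 · e^-0.010333 = 1.5356 × 0.989720
F = 1.5198 USD per GBP

1.5198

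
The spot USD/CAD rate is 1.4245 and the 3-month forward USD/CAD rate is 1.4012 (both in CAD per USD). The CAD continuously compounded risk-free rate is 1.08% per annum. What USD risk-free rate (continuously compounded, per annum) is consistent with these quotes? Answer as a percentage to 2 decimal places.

F = S·e^((r_CAD − r_USD)T) ⇒ r_USD = r_CAD − ln(F/S)/T
ln(1.4012/1.4245) = -0.016492; /(3/12) = -0.065968
r_USD = 0.0108 + 0.065968 = 0.076768
r_USD = 7.68%

7.68%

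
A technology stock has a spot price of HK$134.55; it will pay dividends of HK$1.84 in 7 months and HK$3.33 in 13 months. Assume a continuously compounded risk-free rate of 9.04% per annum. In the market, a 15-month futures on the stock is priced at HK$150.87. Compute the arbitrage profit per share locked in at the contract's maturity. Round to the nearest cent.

PV(dividends) I = 1.84·e^(−0.0904·7/12) + 3.33·e^(−0.0904·13/12) = 4.7648
Fair futures F* = (S − I)·e^(rT) = (134.55 − 4.7648)·e^0.113000 = 129.7852 × 1.119632 = 145.3117
Market HK$150.87 > fair 145.3117: forward overpriced → cash-and-carry (borrow at r, buy the stock and collect the dividends, short the forward).
Profit at T = |F_mkt − F*| = |150.87 − 145.3117| = HK$5.56 per share

HK$5.56 per share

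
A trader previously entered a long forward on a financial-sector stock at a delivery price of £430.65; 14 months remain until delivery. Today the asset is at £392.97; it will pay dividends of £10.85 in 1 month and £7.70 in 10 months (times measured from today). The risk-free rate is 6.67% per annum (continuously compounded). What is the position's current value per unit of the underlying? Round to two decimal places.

PV(remaining dividends) I = 10.85·e^(−0.0667·1/12) + 7.70·e^(−0.0667·10/12) = 18.0735
Current forward F = (S − I)·e^(rT) = (392.97 − 18.0735)·e^(0.0667·14/12) = 374.8965 × 1.080924 = 405.2346
Value (long) = (F − K)·e^(−rT) = (405.2346 − 430.65) × 0.925134 = -23.5127
Value = -£23.51

-£23.51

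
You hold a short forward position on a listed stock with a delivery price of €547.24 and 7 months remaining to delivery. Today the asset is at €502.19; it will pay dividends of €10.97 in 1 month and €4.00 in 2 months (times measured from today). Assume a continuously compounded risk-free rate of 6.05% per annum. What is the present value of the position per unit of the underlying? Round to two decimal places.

PV(remaining dividends) I = 10.97·e^(−0.0605·1/12) + 4.00·e^(−0.0605·2/12) = 14.8747
Current forward F = (S − I)·e^(rT) = (502.19 − 14.8747)·e^(0.0605·7/12) = 487.3153 × 1.035922 = 504.8206
Value (long) = (F − K)·e^(−rT) = (504.8206 − 547.24) × 0.965324 = -40.9485
Short position value = −(long value) = €40.95

€40.95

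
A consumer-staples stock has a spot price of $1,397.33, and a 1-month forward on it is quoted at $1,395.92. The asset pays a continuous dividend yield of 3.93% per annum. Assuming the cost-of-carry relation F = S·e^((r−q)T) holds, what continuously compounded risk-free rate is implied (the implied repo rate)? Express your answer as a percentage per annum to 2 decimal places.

From F = S·e^((r−q)T): (r − q) = ln(F/S)/T
ln(1395.92/1397.33) = ln(0.998991) = -0.001010
(r − q) = -0.001010 / (1/12) = -0.012120
r = ln(F/S)/T + q = -0.012120 + 0.0393 = 0.027180
r = 2.72%

2.72%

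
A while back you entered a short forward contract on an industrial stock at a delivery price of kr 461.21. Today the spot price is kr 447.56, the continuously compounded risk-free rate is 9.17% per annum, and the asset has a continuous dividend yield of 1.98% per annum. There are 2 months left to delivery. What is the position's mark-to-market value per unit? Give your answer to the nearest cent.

Current fair forward for the remaining 2 months: F = S·e^((r − q)·T), (r − q) = 0.0917 − 0.0198 = 0.0719
F = 447.56 · e^(0.0719 × 2/12) = 447.56 × 1.012055 = 452.9553
Value of long forward = (F − K)·e^(−rT) = (452.9553 − 461.21) · e^(−0.0917·2/12)
= -8.2547 × 0.984833 = -8.13
Short position value = −(long value) = kr 8.13

kr 8.13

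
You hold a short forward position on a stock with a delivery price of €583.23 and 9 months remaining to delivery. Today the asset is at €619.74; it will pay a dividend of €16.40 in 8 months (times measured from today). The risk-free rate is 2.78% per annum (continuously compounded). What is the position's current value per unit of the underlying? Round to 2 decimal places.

PV(remaining dividends) I = 16.40·e^(−0.0278·8/12) = 16.0989
Current forward F = (S − I)·e^(rT) = (619.74 − 16.0989)·e^(0.0278·9/12) = 603.6411 × 1.021069 = 616.3592
Value (long) = (F − K)·e^(−rT) = (616.3592 − 583.23) × 0.979366 = 32.4456
Short position value = −(long value) = -€32.45

-€32.45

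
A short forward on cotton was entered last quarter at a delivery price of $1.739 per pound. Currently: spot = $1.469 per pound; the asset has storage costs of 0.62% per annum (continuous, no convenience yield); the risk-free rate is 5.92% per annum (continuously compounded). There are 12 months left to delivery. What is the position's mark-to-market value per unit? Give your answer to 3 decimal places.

Current fair forward for the remaining 12 months: F = S·e^((r + u)·T), (r + u) = 0.0592 + 0.0062 = 0.0654
F = 1.469 · e^(0.0654 × 12/12) = 1.469 × 1.067586 = 1.5683
Value of long forward = (F − K)·e^(−rT) = (1.5683 − 1.739) · e^(−0.0592·12/12)
= -0.1707 × 0.942518 = -0.161
Short position value = −(long value) = $0.161

$0.161 per pound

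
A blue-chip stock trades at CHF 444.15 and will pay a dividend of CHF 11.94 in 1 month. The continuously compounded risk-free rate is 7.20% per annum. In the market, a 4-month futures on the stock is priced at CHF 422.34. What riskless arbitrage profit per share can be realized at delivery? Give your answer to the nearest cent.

PV(dividends) I = 11.94·e^(−0.0720·1/12) = 11.8686
Fair futures F* = (S − I)·e^(rT) = (444.15 − 11.8686)·e^0.024000 = 432.2814 × 1.024290 = 442.7815
Market CHF 422.34 < fair 442.7815: forward underpriced → reverse cash-and-carry (short the stock, invest proceeds at r, pay the dividends, go long the forward).
Profit at T = |F_mkt − F*| = |422.34 − 442.7815| = CHF 20.44 per share

CHF 20.44 per share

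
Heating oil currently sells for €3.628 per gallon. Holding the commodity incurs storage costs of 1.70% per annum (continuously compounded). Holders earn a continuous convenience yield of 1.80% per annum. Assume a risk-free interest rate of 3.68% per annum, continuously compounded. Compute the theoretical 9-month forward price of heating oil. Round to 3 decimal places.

Net carry = r + u − y = 0.0368 + 0.0170 − 0.0180 = 0.0358
F = S·e^((r+u−y)T) = 3.628 · e^(0.0358 × 9/12) = 3.628 · e^0.026850
= 3.628 × 1.027214 = €3.727 per gallon

€3.727 per gallon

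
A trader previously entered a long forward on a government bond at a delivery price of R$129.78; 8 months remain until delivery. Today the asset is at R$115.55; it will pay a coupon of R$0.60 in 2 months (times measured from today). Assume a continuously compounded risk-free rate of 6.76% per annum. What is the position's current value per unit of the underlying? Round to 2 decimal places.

PV(remaining coupons) I = 0.60·e^(−0.0676·2/12) = 0.5933
Current forward F = (S − I)·e^(rT) = (115.55 − 0.5933)·e^(0.0676·8/12) = 114.9567 × 1.046098 = 120.2560
Value (long) = (F − K)·e^(−rT) = (120.2560 − 129.78) × 0.955934 = -9.1043
Value = -R$9.10

-R$9.10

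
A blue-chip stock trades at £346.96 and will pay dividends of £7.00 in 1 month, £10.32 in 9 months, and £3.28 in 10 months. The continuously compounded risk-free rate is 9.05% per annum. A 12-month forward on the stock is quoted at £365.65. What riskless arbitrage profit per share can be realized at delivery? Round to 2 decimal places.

PV(dividends) I = 7.00·e^(−0.0905·1/12) + 10.32·e^(−0.0905·9/12) + 3.28·e^(−0.0905·10/12) = 19.6319
Fair forward F* = (S − I)·e^(rT) = (346.96 − 19.6319)·e^0.090500 = 327.3281 × 1.094722 = 358.3333
Market £365.65 > fair 358.3333: forward overpriced → cash-and-carry (borrow at r, buy the stock and collect the dividends, short the forward).
Profit at T = |F_mkt − F*| = |365.65 − 358.3333| = £7.32 per share

£7.32 per share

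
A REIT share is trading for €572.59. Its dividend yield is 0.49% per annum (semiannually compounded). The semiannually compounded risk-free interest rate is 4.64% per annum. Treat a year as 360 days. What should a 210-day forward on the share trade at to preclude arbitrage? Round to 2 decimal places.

€586.44

F = S · (1+r/2)^(2T) / (1+q/2)^(2T)
= 572.59 × 1.027119 / 1.002859 = 572.59 × 1.024191
F = €586.44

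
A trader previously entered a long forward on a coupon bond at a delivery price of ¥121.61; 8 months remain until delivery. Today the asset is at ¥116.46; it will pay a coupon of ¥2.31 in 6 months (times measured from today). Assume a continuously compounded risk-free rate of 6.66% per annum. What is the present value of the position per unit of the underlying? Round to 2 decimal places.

PV(remaining coupons) I = 2.31·e^(−0.0666·6/12) = 2.2343
Current forward F = (S − I)·e^(rT) = (116.46 − 2.2343)·e^(0.0666·8/12) = 114.2257 × 1.045400 = 119.4115
Value (long) = (F − K)·e^(−rT) = (119.4115 − 121.61) × 0.956571 = -2.1030
Value = -¥2.10

-¥2.10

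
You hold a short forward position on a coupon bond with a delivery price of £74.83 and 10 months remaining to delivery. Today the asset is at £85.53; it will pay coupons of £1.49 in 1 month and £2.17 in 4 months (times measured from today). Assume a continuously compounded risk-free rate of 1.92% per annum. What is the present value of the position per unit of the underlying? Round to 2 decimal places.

PV(remaining coupons) I = 1.49·e^(−0.0192·1/12) + 2.17·e^(−0.0192·4/12) = 3.6438
Current forward F = (S − I)·e^(rT) = (85.53 − 3.6438)·e^(0.0192·10/12) = 81.8862 × 1.016129 = 83.2069
Value (long) = (F − K)·e^(−rT) = (83.2069 − 74.83) × 0.984127 = 8.2439
Short position value = −(long value) = -£8.24

-£8.24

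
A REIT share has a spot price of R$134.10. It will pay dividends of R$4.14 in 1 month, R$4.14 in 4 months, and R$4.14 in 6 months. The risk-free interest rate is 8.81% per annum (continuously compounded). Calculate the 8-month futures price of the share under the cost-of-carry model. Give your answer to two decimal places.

R$129.39

PV(dividends) I = 4.14·e^(−0.0881·1/12) + 4.14·e^(−0.0881·4/12) + 4.14·e^(−0.0881·6/12)
I = 4.1097 + 4.0202 + 3.9616 = 12.0915
F = (S − I)·e^(rT) = (134.10 − 12.0915) · e^(0.0881·8/12)
= 122.0085 · e^0.058733 = 122.0085 × 1.060492 = R$129.39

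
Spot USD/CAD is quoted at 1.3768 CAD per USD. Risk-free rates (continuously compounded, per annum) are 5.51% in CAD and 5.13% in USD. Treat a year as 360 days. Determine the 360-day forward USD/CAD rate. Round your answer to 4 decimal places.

F = S·e^((r_CAD − r_USD)T) = 1.3768 · e^((0.0551 − 0.0513) × 360/360)
= 1.3768 · e^0.003800 = 1.3768 × 1.003807
F = 1.3820 CAD per USD

1.3820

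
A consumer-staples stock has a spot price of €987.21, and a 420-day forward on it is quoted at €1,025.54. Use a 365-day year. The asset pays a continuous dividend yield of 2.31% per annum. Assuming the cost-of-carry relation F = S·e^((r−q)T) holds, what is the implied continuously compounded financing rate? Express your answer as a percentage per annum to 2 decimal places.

5.62%

From F = S·e^((r−q)T): (r − q) = ln(F/S)/T
ln(1025.54/987.21) = ln(1.038827) = 0.038092
(r − q) = 0.038092 / (420/365) = 0.033104
r = ln(F/S)/T + q = 0.033104 + 0.0231 = 0.056204
r = 5.62%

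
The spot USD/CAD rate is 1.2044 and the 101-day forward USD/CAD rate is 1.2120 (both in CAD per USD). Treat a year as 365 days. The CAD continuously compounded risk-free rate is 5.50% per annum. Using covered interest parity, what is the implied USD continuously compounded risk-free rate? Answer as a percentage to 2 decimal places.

F = S·e^((r_CAD − r_USD)T) ⇒ r_USD = r_CAD − ln(F/S)/T
ln(1.2120/1.2044) = 0.006290; /(101/365) = 0.022731
r_USD = 0.0550 − 0.022731 = 0.032269
r_USD = 3.23%

3.23%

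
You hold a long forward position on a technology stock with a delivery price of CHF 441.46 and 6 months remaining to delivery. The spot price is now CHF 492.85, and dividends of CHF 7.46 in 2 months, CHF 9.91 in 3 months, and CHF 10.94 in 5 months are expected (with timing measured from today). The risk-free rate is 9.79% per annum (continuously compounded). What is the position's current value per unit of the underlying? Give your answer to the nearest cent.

CHF 44.97

PV(remaining dividends) I = 7.46·e^(−0.0979·2/12) + 9.91·e^(−0.0979·3/12) + 10.94·e^(−0.0979·5/12) = 27.5124
Current forward F = (S − I)·e^(rT) = (492.85 − 27.5124)·e^(0.0979·6/12) = 465.3376 × 1.050168 = 488.6827
Value (long) = (F − K)·e^(−rT) = (488.6827 − 441.46) × 0.952229 = 44.9668
Value = CHF 44.97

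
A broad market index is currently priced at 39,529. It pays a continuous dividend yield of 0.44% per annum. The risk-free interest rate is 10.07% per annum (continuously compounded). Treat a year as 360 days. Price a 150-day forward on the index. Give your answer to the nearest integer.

F = S·e^((r − q)T) = 39529 · e^((0.1007 − 0.0044) × 150/360)
= 39529 · e^0.040125 = 39529 × 1.040941
F = 41,147

41,147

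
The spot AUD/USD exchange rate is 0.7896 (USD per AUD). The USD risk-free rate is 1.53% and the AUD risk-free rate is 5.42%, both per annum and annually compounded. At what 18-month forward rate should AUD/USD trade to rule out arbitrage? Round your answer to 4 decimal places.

By covered interest parity, F = S · (1+r_USD)^T / (1+r_AUD)^T
= 0.7896 × 1.023038 / 1.082392 = 0.7896 × 0.945164
F = 0.7463 USD per AUD

0.7463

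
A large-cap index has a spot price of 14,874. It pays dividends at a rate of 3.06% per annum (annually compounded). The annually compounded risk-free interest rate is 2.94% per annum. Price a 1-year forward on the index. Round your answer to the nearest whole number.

F = S · (1+r)^T / (1+q)^T
= 14874 × 1.029400 / 1.030600 = 14874 × 0.998836
F = 14,857

14,857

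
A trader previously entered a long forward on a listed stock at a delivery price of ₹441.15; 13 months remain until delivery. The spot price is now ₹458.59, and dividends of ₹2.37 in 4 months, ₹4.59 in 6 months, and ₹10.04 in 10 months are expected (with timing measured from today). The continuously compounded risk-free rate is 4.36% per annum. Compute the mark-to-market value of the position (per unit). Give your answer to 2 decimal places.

PV(remaining dividends) I = 2.37·e^(−0.0436·4/12) + 4.59·e^(−0.0436·6/12) + 10.04·e^(−0.0436·10/12) = 16.5086
Current forward F = (S − I)·e^(rT) = (458.59 − 16.5086)·e^(0.0436·13/12) = 442.0814 × 1.048367 = 463.4636
Value (long) = (F − K)·e^(−rT) = (463.4636 − 441.15) × 0.953865 = 21.2842
Value = ₹21.28

₹21.28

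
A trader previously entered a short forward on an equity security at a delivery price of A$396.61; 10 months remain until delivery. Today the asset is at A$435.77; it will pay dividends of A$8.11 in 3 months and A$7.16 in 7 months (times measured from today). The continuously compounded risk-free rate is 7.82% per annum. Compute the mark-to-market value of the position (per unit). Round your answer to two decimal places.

-A$49.39

PV(remaining dividends) I = 8.11·e^(−0.0782·3/12) + 7.16·e^(−0.0782·7/12) = 14.7937
Current forward F = (S − I)·e^(rT) = (435.77 − 14.7937)·e^(0.0782·10/12) = 420.9763 × 1.067337 = 449.3236
Value (long) = (F − K)·e^(−rT) = (449.3236 − 396.61) × 0.936911 = 49.3880
Short position value = −(long value) = -A$49.39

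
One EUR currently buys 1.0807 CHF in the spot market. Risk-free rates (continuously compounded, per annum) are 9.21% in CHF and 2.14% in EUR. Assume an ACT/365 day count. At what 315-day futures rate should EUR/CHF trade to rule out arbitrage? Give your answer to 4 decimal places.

1.1487

F = S·e^((r_CHF − r_EUR)T) = 1.0807 · e^((0.0921 − 0.0214) × 315/365)
= 1.0807 · e^0.061015 = 1.0807 × 1.062915
F = 1.1487 CHF per EUR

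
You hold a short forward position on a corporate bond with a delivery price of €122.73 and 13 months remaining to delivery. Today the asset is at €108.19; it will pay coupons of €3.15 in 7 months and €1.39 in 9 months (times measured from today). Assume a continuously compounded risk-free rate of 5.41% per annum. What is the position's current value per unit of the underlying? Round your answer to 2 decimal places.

PV(remaining coupons) I = 3.15·e^(−0.0541·7/12) + 1.39·e^(−0.0541·9/12) = 4.3869
Current forward F = (S − I)·e^(rT) = (108.19 − 4.3869)·e^(0.0541·13/12) = 103.8031 × 1.060360 = 110.0687
Value (long) = (F − K)·e^(−rT) = (110.0687 − 122.73) × 0.943076 = -11.9406
Short position value = −(long value) = €11.94

€11.94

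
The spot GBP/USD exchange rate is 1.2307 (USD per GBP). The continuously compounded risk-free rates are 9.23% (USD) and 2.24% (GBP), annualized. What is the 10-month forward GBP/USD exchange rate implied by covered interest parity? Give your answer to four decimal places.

F = S·e^((r_USD − r_GBP)T) = 1.2307 · e^((0.0923 − 0.0224) × 10/12)
= 1.2307 · e^0.058250 = 1.2307 × 1.059980
F = 1.3045 USD per GBP

1.3045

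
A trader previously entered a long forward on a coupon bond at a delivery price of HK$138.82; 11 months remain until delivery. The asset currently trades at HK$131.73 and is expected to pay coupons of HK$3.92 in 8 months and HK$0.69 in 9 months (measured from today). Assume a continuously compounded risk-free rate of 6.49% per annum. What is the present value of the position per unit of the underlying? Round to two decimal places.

PV(remaining coupons) I = 3.92·e^(−0.0649·8/12) + 0.69·e^(−0.0649·9/12) = 4.4112
Current forward F = (S − I)·e^(rT) = (131.73 − 4.4112)·e^(0.0649·11/12) = 127.3188 × 1.061297 = 135.1231
Value (long) = (F − K)·e^(−rT) = (135.1231 − 138.82) × 0.942243 = -3.4834
Value = -HK$3.48

-HK$3.48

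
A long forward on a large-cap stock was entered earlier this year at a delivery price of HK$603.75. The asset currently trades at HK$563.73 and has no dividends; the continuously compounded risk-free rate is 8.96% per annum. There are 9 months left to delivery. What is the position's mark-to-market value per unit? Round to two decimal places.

Current fair forward for the remaining 9 months: F = S·e^(r·T), r = 0.0896
F = 563.73 · e^(0.0896 × 9/12) = 563.73 × 1.069509 = 602.9143
Value of long forward = (F − K)·e^(−rT) = (602.9143 − 603.75) · e^(−0.0896·9/12)
= -0.8357 × 0.935008 = -0.78

-HK$0.78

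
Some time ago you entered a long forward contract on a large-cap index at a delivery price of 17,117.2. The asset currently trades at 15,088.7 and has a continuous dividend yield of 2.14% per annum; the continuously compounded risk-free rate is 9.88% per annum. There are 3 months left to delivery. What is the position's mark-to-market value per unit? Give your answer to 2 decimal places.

Current fair forward for the remaining 3 months: F = S·e^((r − q)·T), (r − q) = 0.0988 − 0.0214 = 0.0774
F = 15088.7 · e^(0.0774 × 3/12) = 15088.7 × 1.01953842 = 15383.5094
Value of long forward = (F − K)·e^(−rT) = (15383.5094 − 17117.2) · e^(−0.0988·3/12)
= -1733.6906 × 0.97560255 = -1691.39

-1691.39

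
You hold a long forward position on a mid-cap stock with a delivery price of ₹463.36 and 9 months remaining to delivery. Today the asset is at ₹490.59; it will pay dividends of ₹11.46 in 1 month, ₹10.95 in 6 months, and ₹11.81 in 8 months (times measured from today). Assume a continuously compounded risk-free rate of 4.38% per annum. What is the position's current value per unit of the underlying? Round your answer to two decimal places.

PV(remaining dividends) I = 11.46·e^(−0.0438·1/12) + 10.95·e^(−0.0438·6/12) + 11.81·e^(−0.0438·8/12) = 33.6012
Current forward F = (S − I)·e^(rT) = (490.59 − 33.6012)·e^(0.0438·9/12) = 456.9888 × 1.033396 = 472.2504
Value (long) = (F − K)·e^(−rT) = (472.2504 − 463.36) × 0.967684 = 8.6031
Value = ₹8.60

₹8.60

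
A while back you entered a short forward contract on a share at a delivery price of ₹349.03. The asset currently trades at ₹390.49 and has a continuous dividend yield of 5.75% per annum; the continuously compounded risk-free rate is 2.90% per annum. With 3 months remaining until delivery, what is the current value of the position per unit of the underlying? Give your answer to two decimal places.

-₹38.41

Current fair forward for the remaining 3 months: F = S·e^((r − q)·T), (r − q) = 0.0290 − 0.0575 = -0.0285
F = 390.49 · e^(-0.0285 × 3/12) = 390.49 × 0.992900 = 387.7175
Value of long forward = (F − K)·e^(−rT) = (387.7175 − 349.03) · e^(−0.0290·3/12)
= 38.6875 × 0.992776 = 38.41
Short position value = −(long value) = -₹38.41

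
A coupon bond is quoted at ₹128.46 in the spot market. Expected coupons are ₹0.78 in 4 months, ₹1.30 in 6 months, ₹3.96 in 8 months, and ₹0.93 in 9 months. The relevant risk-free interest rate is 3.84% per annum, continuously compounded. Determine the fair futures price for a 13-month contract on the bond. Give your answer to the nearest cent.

₹126.82

PV(coupons) I = 0.78·e^(−0.0384·4/12) + 1.30·e^(−0.0384·6/12) + 3.96·e^(−0.0384·8/12) + 0.93·e^(−0.0384·9/12)
I = 0.7701 + 1.2753 + 3.8599 + 0.9036 = 6.8089
F = (S − I)·e^(rT) = (128.46 − 6.8089) · e^(0.0384·13/12)
= 121.6511 · e^0.041600 = 121.6511 × 1.042477 = ₹126.82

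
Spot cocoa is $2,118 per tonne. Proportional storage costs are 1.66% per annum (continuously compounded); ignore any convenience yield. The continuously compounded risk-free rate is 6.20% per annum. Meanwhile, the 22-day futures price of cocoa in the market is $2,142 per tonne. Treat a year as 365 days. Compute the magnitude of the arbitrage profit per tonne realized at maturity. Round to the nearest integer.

Fair futures: F* = S·e^(carry·T), with carry = (r + u) = 0.0620 + 0.0166 = 0.0786
F* = 2118 · e^(0.0786 × 22/365) = 2118 · e^0.004738 = 2118 × 1.004749 = $2128.0584
Market $2142 > fair $2128.0584: forward overpriced → cash-and-carry (buy spot, short the forward).
At maturity, profit = |F_mkt − F*| = |2142 − 2128.0584| = $14 per tonne

$14 per tonne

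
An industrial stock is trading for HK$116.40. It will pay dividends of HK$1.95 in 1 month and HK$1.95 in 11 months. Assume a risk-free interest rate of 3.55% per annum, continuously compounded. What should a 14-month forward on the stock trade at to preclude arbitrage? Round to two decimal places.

HK$117.33

PV(dividends) I = 1.95·e^(−0.0355·1/12) + 1.95·e^(−0.0355·11/12)
I = 1.9442 + 1.8876 = 3.8318
F = (S − I)·e^(rT) = (116.40 − 3.8318) · e^(0.0355·14/12)
= 112.5682 · e^0.041417 = 112.5682 × 1.042287 = HK$117.33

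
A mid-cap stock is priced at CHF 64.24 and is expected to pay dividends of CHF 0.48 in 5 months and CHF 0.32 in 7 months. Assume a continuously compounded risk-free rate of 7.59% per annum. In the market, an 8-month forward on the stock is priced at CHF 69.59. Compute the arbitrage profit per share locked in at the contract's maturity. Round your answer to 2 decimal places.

PV(dividends) I = 0.48·e^(−0.0759·5/12) + 0.32·e^(−0.0759·7/12) = 0.7712
Fair forward F* = (S − I)·e^(rT) = (64.24 − 0.7712)·e^0.050600 = 63.4688 × 1.051902 = 66.7630
Market CHF 69.59 > fair 66.7630: forward overpriced → cash-and-carry (borrow at r, buy the stock and collect the dividends, short the forward).
Profit at T = |F_mkt − F*| = |69.59 − 66.7630| = CHF 2.83 per share

CHF 2.83 per share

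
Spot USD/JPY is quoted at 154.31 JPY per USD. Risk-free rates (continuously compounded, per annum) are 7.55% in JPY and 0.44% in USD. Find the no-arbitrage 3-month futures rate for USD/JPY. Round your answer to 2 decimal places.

157.08

F = S·e^((r_JPY − r_USD)T) = 154.31 · e^((0.0755 − 0.0044) × 3/12)
= 154.31 · e^0.017775 = 154.31 × 1.017934
F = 157.08 JPY per USD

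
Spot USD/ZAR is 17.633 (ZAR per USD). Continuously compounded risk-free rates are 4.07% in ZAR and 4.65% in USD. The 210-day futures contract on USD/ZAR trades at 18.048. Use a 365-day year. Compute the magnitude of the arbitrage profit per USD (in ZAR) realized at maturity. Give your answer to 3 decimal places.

Fair futures: F* = S·e^(carry·T), with carry = (r_ZAR − r_USD) = 0.0407 − 0.0465 = -0.0058
F* = 17.633 · e^(-0.0058 × 210/365) = 17.633 · e^-0.003337 = 17.633 × 0.996669 = 17.5743
Market 18.048 > fair 17.5743: forward overpriced → cash-and-carry (buy spot, short the forward).
At maturity, profit = |F_mkt − F*| = |18.048 − 17.5743| = 0.474 per USD (in ZAR)

0.474 per USD (in ZAR)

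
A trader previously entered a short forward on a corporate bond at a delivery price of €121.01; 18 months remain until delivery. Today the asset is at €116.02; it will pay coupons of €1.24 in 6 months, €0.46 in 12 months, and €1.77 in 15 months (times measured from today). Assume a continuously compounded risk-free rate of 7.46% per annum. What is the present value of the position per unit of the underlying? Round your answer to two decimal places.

PV(remaining coupons) I = 1.24·e^(−0.0746·6/12) + 0.46·e^(−0.0746·12/12) + 1.77·e^(−0.0746·15/12) = 3.2339
Current forward F = (S − I)·e^(rT) = (116.02 − 3.2339)·e^(0.0746·18/12) = 112.7861 × 1.118401 = 126.1401
Value (long) = (F − K)·e^(−rT) = (126.1401 − 121.01) × 0.894134 = 4.5870
Short position value = −(long value) = -€4.59

-€4.59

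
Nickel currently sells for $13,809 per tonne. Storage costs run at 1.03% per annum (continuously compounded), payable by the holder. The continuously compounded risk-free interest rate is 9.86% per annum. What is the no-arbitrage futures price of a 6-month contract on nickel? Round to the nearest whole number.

Net carry = r + u − y = 0.0986 + 0.0103 − 0.0000 = 0.1089
F = S·e^((r+u−y)T) = 13809 · e^(0.1089 × 6/12) = 13809 · e^0.054450
= 13809 × 1.055960 = $14,582 per tonne

$14,582 per tonne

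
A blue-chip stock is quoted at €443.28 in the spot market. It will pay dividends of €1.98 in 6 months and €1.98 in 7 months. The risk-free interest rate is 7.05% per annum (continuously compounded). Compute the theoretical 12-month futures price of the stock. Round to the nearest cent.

PV(dividends) I = 1.98·e^(−0.0705·6/12) + 1.98·e^(−0.0705·7/12)
I = 1.9114 + 1.9002 = 3.8116
F = (S − I)·e^(rT) = (443.28 − 3.8116) · e^(0.0705·12/12)
= 439.4684 · e^0.070500 = 439.4684 × 1.073045 = €471.57

€471.57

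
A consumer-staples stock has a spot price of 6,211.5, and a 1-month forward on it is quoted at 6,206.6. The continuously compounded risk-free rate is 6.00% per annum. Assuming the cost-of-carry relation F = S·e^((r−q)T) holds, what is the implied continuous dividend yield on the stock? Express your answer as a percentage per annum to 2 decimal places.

From F = S·e^((r−q)T): (r − q) = ln(F/S)/T
ln(6206.6/6211.5) = ln(0.999211) = -0.000789
(r − q) = -0.000789 / (1/12) = -0.009468
q = r − ln(F/S)/T = 0.0600 + 0.009468 = 0.069468
q = 6.95%

6.95%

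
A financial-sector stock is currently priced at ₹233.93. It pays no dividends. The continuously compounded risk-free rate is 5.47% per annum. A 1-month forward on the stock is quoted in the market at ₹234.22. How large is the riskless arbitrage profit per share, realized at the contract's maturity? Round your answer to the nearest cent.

₹0.78 per share

Fair forward: F* = S·e^(carry·T), with carry = r = 0.0547
F* = 233.93 · e^(0.0547 × 1/12) = 233.93 · e^0.004558 = 233.93 × 1.004568 = ₹234.9986
Market ₹234.22 < fair ₹234.9986: forward underpriced → reverse cash-and-carry (short spot, go long the forward).
At maturity, profit = |F_mkt − F*| = |234.22 − 234.9986| = ₹0.78 per share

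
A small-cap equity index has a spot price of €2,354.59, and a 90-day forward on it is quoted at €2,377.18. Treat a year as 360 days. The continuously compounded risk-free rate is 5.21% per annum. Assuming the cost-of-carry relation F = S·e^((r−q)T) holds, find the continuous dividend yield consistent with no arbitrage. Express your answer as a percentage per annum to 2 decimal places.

1.39%

From F = S·e^((r−q)T): (r − q) = ln(F/S)/T
ln(2377.18/2354.59) = ln(1.009594) = 0.009548
(r − q) = 0.009548 / (90/360) = 0.038192
q = r − ln(F/S)/T = 0.0521 − 0.038192 = 0.013908
q = 1.39%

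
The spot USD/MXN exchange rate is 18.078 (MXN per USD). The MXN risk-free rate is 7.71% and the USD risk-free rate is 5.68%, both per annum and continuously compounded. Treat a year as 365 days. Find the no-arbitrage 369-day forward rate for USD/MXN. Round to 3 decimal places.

18.453

F = S·e^((r_MXN − r_USD)T) = 18.078 · e^((0.0771 − 0.0568) × 369/365)
= 18.078 · e^0.020522 = 18.078 × 1.020734
F = 18.453 MXN per USD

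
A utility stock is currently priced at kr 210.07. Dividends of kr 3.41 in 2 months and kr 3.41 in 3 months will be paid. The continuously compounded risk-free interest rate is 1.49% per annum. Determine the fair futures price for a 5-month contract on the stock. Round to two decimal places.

PV(dividends) I = 3.41·e^(−0.0149·2/12) + 3.41·e^(−0.0149·3/12)
I = 3.4015 + 3.3973 = 6.7988
F = (S − I)·e^(rT) = (210.07 − 6.7988) · e^(0.0149·5/12)
= 203.2712 · e^0.006208 = 203.2712 × 1.006227 = kr 204.54

kr 204.54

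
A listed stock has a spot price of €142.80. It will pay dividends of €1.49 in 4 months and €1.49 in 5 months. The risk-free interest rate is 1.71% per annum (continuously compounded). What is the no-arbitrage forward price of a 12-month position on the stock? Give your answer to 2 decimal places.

€142.25

PV(dividends) I = 1.49·e^(−0.0171·4/12) + 1.49·e^(−0.0171·5/12)
I = 1.4815 + 1.4794 = 2.9609
F = (S − I)·e^(rT) = (142.80 − 2.9609) · e^(0.0171·12/12)
= 139.8391 · e^0.017100 = 139.8391 × 1.017247 = €142.25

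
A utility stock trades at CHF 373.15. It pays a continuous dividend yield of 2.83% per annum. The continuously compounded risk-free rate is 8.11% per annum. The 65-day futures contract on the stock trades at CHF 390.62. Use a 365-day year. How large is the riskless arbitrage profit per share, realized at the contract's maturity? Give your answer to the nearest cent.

CHF 13.94 per share

Fair futures: F* = S·e^(carry·T), with carry = (r − q) = 0.0811 − 0.0283 = 0.0528
F* = 373.15 · e^(0.0528 × 65/365) = 373.15 · e^0.009403 = 373.15 × 1.009447 = CHF 376.6751
Market CHF 390.62 > fair CHF 376.6751: forward overpriced → cash-and-carry (buy spot, short the forward).
At maturity, profit = |F_mkt − F*| = |390.62 − 376.6751| = CHF 13.94 per share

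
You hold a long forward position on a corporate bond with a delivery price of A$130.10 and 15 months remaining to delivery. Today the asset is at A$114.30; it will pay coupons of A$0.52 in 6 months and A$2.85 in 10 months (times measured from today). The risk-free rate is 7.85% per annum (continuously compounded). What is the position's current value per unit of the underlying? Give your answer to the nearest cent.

-A$6.81

PV(remaining coupons) I = 0.52·e^(−0.0785·6/12) + 2.85·e^(−0.0785·10/12) = 3.1695
Current forward F = (S − I)·e^(rT) = (114.30 − 3.1695)·e^(0.0785·15/12) = 111.1305 × 1.103101 = 122.5882
Value (long) = (F − K)·e^(−rT) = (122.5882 − 130.10) × 0.906536 = -6.8097
Value = -A$6.81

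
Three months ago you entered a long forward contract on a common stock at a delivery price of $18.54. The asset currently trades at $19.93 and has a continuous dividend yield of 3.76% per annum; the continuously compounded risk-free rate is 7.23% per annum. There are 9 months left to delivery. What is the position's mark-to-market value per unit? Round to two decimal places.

Current fair forward for the remaining 9 months: F = S·e^((r − q)·T), (r − q) = 0.0723 − 0.0376 = 0.0347
F = 19.93 · e^(0.0347 × 9/12) = 19.93 × 1.026367 = 20.4555
Value of long forward = (F − K)·e^(−rT) = (20.4555 − 18.54) · e^(−0.0723·9/12)
= 1.9155 × 0.947219 = 1.81

$1.81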